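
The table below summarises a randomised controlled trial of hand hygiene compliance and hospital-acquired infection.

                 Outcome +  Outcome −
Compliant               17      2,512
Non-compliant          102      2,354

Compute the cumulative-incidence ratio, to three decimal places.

0.162

Cells: a = 17, b = 2512, c = 102, d = 2354.
Risk in exposed = 17/2529 = 0.00672; risk in unexposed = 102/2456 = 0.04153.
RR = 0.00672 / 0.04153 = 0.16186
The risk is 84% lower among the exposed than among the unexposed.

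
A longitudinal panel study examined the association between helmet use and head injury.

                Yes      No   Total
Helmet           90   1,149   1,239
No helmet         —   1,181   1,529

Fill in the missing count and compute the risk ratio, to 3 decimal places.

The missing cell is in the unexposed row: 1529 − 1181 = 348.
So a = 90, b = 1149, c = 348, d = 1181.
RR = [a/(a+b)] / [c/(c+d)] = (90/1239) / (348/1529) = 0.07264/0.22760 = 0.31915

0.319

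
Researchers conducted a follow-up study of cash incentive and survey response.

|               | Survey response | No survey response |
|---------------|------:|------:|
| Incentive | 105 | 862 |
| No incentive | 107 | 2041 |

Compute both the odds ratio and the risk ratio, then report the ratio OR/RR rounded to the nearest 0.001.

Cells: a = 105, b = 862, c = 107, d = 2041.
OR = (105·2041)/(862·107) = 214305/92234 = 2.32349
Risk in exposed = 105/967 = 0.10858; risk in unexposed = 107/2148 = 0.04981; RR = 2.17978
OR/RR = 2.32349 / 2.17978 = 1.06593
The outcome is not rare, so the OR lies further from 1 than the RR.

1.066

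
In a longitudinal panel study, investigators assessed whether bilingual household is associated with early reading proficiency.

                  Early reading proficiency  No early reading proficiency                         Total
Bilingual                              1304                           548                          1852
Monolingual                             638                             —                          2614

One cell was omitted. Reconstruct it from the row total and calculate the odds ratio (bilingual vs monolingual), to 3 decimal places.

7.370

The missing cell is in the unexposed row: 2614 − 638 = 1976.
So a = 1304, b = 548, c = 638, d = 1976.
OR = (a·d)/(b·c) = (1304 × 1976) / (548 × 638) = 2576704 / 349624 = 7.36993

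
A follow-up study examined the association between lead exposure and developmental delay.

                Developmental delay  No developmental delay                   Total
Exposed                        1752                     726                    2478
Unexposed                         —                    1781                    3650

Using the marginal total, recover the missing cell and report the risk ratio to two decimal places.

The missing cell is in the unexposed row: 3650 − 1781 = 1869.
So a = 1752, b = 726, c = 1869, d = 1781.
RR = [a/(a+b)] / [c/(c+d)] = (1752/2478) / (1869/3650) = 0.70702/0.51205 = 1.38075

1.38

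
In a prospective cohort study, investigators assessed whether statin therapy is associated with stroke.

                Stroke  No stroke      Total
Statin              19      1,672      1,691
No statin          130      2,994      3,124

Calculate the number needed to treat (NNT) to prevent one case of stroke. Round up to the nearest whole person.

33

Risk in treated group = 19/1691 = 0.01124; risk in control = 130/3124 = 0.04161.
Absolute risk reduction = 0.04161 − 0.01124 = 0.03038
NNT = 1 / ARR = 1 / 0.03038 = 32.919 → round up → 33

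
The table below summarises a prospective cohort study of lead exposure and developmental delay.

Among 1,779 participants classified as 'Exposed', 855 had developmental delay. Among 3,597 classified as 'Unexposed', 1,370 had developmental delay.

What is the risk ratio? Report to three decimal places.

From the description: a = 855, b = 924, c = 1370, d = 2227.
Risk in exposed = 855/1779 = 0.48061; risk in unexposed = 1370/3597 = 0.38087.
RR = 0.48061 / 0.38087 = 1.26186
The risk among the exposed is 1.26 times that among the unexposed.

1.262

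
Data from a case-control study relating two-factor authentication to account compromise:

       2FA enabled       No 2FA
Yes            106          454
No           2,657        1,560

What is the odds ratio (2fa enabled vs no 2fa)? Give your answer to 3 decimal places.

Reading the table with exposure as columns: a = 106 (2FA enabled, case), b = 2657 (2FA enabled, non-case), c = 454 (No 2FA, case), d = 1560.
OR = (a·d)/(b·c) = (106 × 1560) / (2657 × 454) = 165360 / 1206278 = 0.13708
Exposure is associated with lower odds of account compromise (OR = 0.14 < 1).

0.137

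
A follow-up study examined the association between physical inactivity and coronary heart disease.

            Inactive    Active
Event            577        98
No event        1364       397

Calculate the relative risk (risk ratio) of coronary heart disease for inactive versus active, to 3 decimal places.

Reading the table with exposure as columns: a = 577 (Inactive, case), b = 1364 (Inactive, non-case), c = 98 (Active, case), d = 397.
Risk in exposed = 577/1941 = 0.29727; risk in unexposed = 98/495 = 0.19798.
RR = 0.29727 / 0.19798 = 1.50151
The risk among the exposed is 1.50 times that among the unexposed.

1.502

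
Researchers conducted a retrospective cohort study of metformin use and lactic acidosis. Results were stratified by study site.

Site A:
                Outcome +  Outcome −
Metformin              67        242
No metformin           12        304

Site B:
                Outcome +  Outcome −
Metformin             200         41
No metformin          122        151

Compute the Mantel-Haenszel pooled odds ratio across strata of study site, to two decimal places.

6.35

OR_MH = Σ(aᵢdᵢ/nᵢ) / Σ(bᵢcᵢ/nᵢ), where nᵢ is the stratum total.
Stratum 1 (Site A): n = 625; a·d/n = 67·304/625 = 32.5888; b·c/n = 242·12/625 = 4.6464
Stratum 2 (Site B): n = 514; a·d/n = 200·151/514 = 58.7549; b·c/n = 41·122/514 = 9.7315
OR_MH = (32.5888 + 58.7549) / (4.6464 + 9.7315) = 91.3437 / 14.3779 = 6.35305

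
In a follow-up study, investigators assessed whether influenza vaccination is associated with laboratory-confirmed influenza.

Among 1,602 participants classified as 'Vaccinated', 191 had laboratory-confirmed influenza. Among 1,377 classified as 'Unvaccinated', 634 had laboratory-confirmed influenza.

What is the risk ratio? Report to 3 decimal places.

From the description: a = 191, b = 1411, c = 634, d = 743.
Risk in exposed = 191/1602 = 0.11923; risk in unexposed = 634/1377 = 0.46042.
RR = 0.11923 / 0.46042 = 0.25895
The risk is 74% lower among the exposed than among the unexposed.

0.259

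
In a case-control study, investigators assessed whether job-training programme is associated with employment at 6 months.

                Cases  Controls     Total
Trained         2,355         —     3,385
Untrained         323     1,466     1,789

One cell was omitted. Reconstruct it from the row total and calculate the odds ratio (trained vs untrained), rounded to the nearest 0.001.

The missing cell is in the exposed row: 3385 − 2355 = 1030.
So a = 2355, b = 1030, c = 323, d = 1466.
OR = (a·d)/(b·c) = (2355 × 1466) / (1030 × 323) = 3452430 / 332690 = 10.37732

10.377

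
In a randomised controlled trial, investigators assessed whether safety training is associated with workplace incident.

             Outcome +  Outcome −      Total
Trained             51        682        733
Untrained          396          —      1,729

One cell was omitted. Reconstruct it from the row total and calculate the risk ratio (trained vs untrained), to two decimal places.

0.30

The missing cell is in the unexposed row: 1729 − 396 = 1333.
So a = 51, b = 682, c = 396, d = 1333.
RR = [a/(a+b)] / [c/(c+d)] = (51/733) / (396/1729) = 0.06958/0.22903 = 0.30378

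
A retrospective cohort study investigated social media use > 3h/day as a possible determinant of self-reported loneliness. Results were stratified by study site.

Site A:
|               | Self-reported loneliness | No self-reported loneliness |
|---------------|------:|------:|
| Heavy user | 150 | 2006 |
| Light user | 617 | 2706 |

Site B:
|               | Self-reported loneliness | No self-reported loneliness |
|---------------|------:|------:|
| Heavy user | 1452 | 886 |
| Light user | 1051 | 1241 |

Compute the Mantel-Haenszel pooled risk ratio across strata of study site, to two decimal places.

1.05

RR_MH = Σ(aᵢ·n₀ᵢ/nᵢ) / Σ(cᵢ·n₁ᵢ/nᵢ), with n₁ᵢ = aᵢ+bᵢ (exposed), n₀ᵢ = cᵢ+dᵢ (unexposed), nᵢ = n₁ᵢ+n₀ᵢ.
Stratum 1 (Site A): n₁ = 2156, n₀ = 3323, n = 5479; a·n₀/n = 150·3323/5479 = 90.9746; c·n₁/n = 617·2156/5479 = 242.7910
Stratum 2 (Site B): n₁ = 2338, n₀ = 2292, n = 4630; a·n₀/n = 1452·2292/4630 = 718.7870; c·n₁/n = 1051·2338/4630 = 530.7210
RR_MH = (90.9746 + 718.7870) / (242.7910 + 530.7210) = 809.7617 / 773.5120 = 1.04686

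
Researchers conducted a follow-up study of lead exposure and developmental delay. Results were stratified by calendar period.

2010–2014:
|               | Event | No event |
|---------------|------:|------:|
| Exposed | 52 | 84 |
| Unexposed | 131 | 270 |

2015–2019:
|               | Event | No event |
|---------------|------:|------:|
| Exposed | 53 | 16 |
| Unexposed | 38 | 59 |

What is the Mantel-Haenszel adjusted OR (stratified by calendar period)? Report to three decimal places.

1.862

OR_MH = Σ(aᵢdᵢ/nᵢ) / Σ(bᵢcᵢ/nᵢ), where nᵢ is the stratum total.
Stratum 1 (2010–2014): n = 537; a·d/n = 52·270/537 = 26.1453; b·c/n = 84·131/537 = 20.4916
Stratum 2 (2015–2019): n = 166; a·d/n = 53·59/166 = 18.8373; b·c/n = 16·38/166 = 3.6627
OR_MH = (26.1453 + 18.8373) / (20.4916 + 3.6627) = 44.9826 / 24.1543 = 1.86230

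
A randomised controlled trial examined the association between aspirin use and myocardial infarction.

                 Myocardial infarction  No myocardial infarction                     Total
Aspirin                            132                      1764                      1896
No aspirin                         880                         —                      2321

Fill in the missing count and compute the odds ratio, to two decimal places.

The missing cell is in the unexposed row: 2321 − 880 = 1441.
So a = 132, b = 1764, c = 880, d = 1441.
OR = (a·d)/(b·c) = (132 × 1441) / (1764 × 880) = 190212 / 1552320 = 0.12253

0.12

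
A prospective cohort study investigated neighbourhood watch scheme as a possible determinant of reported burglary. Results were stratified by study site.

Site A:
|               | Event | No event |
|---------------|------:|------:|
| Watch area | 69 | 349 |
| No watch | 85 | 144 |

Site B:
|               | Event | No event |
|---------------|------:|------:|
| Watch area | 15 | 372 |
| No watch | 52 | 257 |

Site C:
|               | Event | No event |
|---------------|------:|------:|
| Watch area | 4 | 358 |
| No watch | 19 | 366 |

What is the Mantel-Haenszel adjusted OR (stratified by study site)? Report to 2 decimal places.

0.28

OR_MH = Σ(aᵢdᵢ/nᵢ) / Σ(bᵢcᵢ/nᵢ), where nᵢ is the stratum total.
Stratum 1 (Site A): n = 647; a·d/n = 69·144/647 = 15.3570; b·c/n = 349·85/647 = 45.8501
Stratum 2 (Site B): n = 696; a·d/n = 15·257/696 = 5.5388; b·c/n = 372·52/696 = 27.7931
Stratum 3 (Site C): n = 747; a·d/n = 4·366/747 = 1.9598; b·c/n = 358·19/747 = 9.1058
OR_MH = (15.3570 + 5.5388 + 1.9598) / (45.8501 + 27.7931 + 9.1058) = 22.8557 / 82.7489 = 0.27620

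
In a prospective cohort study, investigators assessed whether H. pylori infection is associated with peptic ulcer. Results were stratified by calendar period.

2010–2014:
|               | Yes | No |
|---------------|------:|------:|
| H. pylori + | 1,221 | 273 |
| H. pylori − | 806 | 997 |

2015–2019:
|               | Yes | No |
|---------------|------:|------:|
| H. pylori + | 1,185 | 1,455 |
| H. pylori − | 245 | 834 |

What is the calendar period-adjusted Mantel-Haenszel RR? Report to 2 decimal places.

1.88

RR_MH = Σ(aᵢ·n₀ᵢ/nᵢ) / Σ(cᵢ·n₁ᵢ/nᵢ), with n₁ᵢ = aᵢ+bᵢ (exposed), n₀ᵢ = cᵢ+dᵢ (unexposed), nᵢ = n₁ᵢ+n₀ᵢ.
Stratum 1 (2010–2014): n₁ = 1494, n₀ = 1803, n = 3297; a·n₀/n = 1221·1803/3297 = 667.7170; c·n₁/n = 806·1494/3297 = 365.2302
Stratum 2 (2015–2019): n₁ = 2640, n₀ = 1079, n = 3719; a·n₀/n = 1185·1079/3719 = 343.8061; c·n₁/n = 245·2640/3719 = 173.9177
RR_MH = (667.7170 + 343.8061) / (365.2302 + 173.9177) = 1011.5231 / 539.1479 = 1.87615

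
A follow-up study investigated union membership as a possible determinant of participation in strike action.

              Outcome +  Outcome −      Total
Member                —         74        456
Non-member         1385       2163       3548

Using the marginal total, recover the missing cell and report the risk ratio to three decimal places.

2.146

The missing cell is in the exposed row: 456 − 74 = 382.
So a = 382, b = 74, c = 1385, d = 2163.
RR = [a/(a+b)] / [c/(c+d)] = (382/456) / (1385/3548) = 0.83772/0.39036 = 2.14601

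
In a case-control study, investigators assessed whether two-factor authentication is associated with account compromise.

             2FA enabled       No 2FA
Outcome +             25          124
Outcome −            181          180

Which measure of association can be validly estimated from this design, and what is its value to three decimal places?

Reading the table with exposure as columns: a = 25 (2FA enabled, case), b = 181 (2FA enabled, non-case), c = 124 (No 2FA, case), d = 180.
This is a case-control study: participants were sampled on outcome status, so risks in the source population cannot be estimated directly — relative risk is not valid here. The odds ratio is the appropriate measure.
OR = (a·d)/(b·c) = (25 × 180) / (181 × 124) = 4500 / 22444 = 0.20050

0.200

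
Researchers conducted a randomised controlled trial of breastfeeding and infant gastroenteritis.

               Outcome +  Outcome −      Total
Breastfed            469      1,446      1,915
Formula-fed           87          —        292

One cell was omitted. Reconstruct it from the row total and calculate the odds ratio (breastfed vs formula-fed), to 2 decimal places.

0.76

The missing cell is in the unexposed row: 292 − 87 = 205.
So a = 469, b = 1446, c = 87, d = 205.
OR = (a·d)/(b·c) = (469 × 205) / (1446 × 87) = 96145 / 125802 = 0.76426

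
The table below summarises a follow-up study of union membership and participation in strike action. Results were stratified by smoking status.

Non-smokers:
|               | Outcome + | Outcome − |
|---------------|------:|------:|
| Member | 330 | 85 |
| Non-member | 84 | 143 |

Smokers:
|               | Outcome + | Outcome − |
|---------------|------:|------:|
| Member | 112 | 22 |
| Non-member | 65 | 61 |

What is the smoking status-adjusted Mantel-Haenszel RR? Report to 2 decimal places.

RR_MH = Σ(aᵢ·n₀ᵢ/nᵢ) / Σ(cᵢ·n₁ᵢ/nᵢ), with n₁ᵢ = aᵢ+bᵢ (exposed), n₀ᵢ = cᵢ+dᵢ (unexposed), nᵢ = n₁ᵢ+n₀ᵢ.
Stratum 1 (Non-smokers): n₁ = 415, n₀ = 227, n = 642; a·n₀/n = 330·227/642 = 116.6822; c·n₁/n = 84·415/642 = 54.2991
Stratum 2 (Smokers): n₁ = 134, n₀ = 126, n = 260; a·n₀/n = 112·126/260 = 54.2769; c·n₁/n = 65·134/260 = 33.5000
RR_MH = (116.6822 + 54.2769) / (54.2991 + 33.5000) = 170.9592 / 87.7991 = 1.94716

1.95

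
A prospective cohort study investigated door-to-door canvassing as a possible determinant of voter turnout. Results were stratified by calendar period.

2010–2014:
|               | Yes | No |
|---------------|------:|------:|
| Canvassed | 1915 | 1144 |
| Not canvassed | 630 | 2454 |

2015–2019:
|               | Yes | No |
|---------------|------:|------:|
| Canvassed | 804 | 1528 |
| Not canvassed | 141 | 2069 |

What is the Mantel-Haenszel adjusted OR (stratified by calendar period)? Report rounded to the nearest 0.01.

OR_MH = Σ(aᵢdᵢ/nᵢ) / Σ(bᵢcᵢ/nᵢ), where nᵢ is the stratum total.
Stratum 1 (2010–2014): n = 6143; a·d/n = 1915·2454/6143 = 765.0024; b·c/n = 1144·630/6143 = 117.3238
Stratum 2 (2015–2019): n = 4542; a·d/n = 804·2069/4542 = 366.2431; b·c/n = 1528·141/4542 = 47.4346
OR_MH = (765.0024 + 366.2431) / (117.3238 + 47.4346) = 1131.2455 / 164.7584 = 6.86609

6.87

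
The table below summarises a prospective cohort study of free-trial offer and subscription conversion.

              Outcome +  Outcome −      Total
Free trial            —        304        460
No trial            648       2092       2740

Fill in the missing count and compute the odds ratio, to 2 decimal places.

1.66

The missing cell is in the exposed row: 460 − 304 = 156.
So a = 156, b = 304, c = 648, d = 2092.
OR = (a·d)/(b·c) = (156 × 2092) / (304 × 648) = 326352 / 196992 = 1.65668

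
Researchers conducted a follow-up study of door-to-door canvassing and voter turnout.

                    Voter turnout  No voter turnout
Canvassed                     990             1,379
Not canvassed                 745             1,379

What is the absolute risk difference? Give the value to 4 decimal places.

0.0671

Cells: a = 990, b = 1379, c = 745, d = 1379.
Risk in exposed = 990/2369 = 0.417898; risk in unexposed = 745/2124 = 0.350753.
Risk difference = 0.417898 − 0.350753 = 0.067145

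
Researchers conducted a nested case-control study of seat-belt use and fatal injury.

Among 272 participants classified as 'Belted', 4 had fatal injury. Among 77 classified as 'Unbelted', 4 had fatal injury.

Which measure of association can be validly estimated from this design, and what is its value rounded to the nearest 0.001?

From the description: a = 4, b = 268, c = 4, d = 73.
This is a nested case-control study: participants were sampled on outcome status, so risks in the source population cannot be estimated directly — relative risk is not valid here. The odds ratio is the appropriate measure.
OR = (a·d)/(b·c) = (4 × 73) / (268 × 4) = 292 / 1072 = 0.27239

0.272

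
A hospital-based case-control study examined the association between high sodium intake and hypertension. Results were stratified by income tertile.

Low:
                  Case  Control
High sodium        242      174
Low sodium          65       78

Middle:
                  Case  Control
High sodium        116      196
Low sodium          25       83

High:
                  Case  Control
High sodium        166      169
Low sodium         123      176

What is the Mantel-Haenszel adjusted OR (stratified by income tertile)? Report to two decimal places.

1.59

OR_MH = Σ(aᵢdᵢ/nᵢ) / Σ(bᵢcᵢ/nᵢ), where nᵢ is the stratum total.
Stratum 1 (Low): n = 559; a·d/n = 242·78/559 = 33.7674; b·c/n = 174·65/559 = 20.2326
Stratum 2 (Middle): n = 420; a·d/n = 116·83/420 = 22.9238; b·c/n = 196·25/420 = 11.6667
Stratum 3 (High): n = 634; a·d/n = 166·176/634 = 46.0820; b·c/n = 169·123/634 = 32.7871
OR_MH = (33.7674 + 22.9238 + 46.0820) / (20.2326 + 11.6667 + 32.7871) = 102.7733 / 64.6863 = 1.58880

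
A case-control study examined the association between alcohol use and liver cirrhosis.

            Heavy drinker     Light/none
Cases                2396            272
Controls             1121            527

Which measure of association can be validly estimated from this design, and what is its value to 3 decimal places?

Reading the table with exposure as columns: a = 2396 (Heavy drinker, case), b = 1121 (Heavy drinker, non-case), c = 272 (Light/none, case), d = 527.
This is a case-control study: participants were sampled on outcome status, so risks in the source population cannot be estimated directly — relative risk is not valid here. The odds ratio is the appropriate measure.
OR = (a·d)/(b·c) = (2396 × 527) / (1121 × 272) = 1262692 / 304912 = 4.14117

4.141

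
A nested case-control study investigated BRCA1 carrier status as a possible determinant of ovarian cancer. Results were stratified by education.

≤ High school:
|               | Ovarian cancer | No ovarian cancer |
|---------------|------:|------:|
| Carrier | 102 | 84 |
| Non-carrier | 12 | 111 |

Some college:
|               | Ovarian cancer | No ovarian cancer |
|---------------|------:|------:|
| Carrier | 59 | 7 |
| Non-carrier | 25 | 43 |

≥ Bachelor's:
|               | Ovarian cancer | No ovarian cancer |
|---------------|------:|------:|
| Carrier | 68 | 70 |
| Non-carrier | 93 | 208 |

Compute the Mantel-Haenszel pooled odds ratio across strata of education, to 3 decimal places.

OR_MH = Σ(aᵢdᵢ/nᵢ) / Σ(bᵢcᵢ/nᵢ), where nᵢ is the stratum total.
Stratum 1 (≤ High school): n = 309; a·d/n = 102·111/309 = 36.6408; b·c/n = 84·12/309 = 3.2621
Stratum 2 (Some college): n = 134; a·d/n = 59·43/134 = 18.9328; b·c/n = 7·25/134 = 1.3060
Stratum 3 (≥ Bachelor's): n = 439; a·d/n = 68·208/439 = 32.2187; b·c/n = 70·93/439 = 14.8292
OR_MH = (36.6408 + 18.9328 + 32.2187) / (3.2621 + 1.3060 + 14.8292) = 87.7923 / 19.3973 = 4.52601

4.526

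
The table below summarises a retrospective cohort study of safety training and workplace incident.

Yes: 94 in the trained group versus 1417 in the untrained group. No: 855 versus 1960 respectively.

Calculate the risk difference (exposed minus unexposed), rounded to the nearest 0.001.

-0.321

From the description: a = 94, b = 855, c = 1417, d = 1960.
Risk in exposed = 94/949 = 0.099052; risk in unexposed = 1417/3377 = 0.419603.
Risk difference = 0.099052 − 0.419603 = -0.320552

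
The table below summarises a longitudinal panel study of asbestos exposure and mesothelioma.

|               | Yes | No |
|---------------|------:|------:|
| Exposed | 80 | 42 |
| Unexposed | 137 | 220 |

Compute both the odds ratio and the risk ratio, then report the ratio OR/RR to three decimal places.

Cells: a = 80, b = 42, c = 137, d = 220.
OR = (80·220)/(42·137) = 17600/5754 = 3.05874
Risk in exposed = 80/122 = 0.65574; risk in unexposed = 137/357 = 0.38375; RR = 1.70875
OR/RR = 3.05874 / 1.70875 = 1.79005
The outcome is not rare, so the OR lies further from 1 than the RR.

1.790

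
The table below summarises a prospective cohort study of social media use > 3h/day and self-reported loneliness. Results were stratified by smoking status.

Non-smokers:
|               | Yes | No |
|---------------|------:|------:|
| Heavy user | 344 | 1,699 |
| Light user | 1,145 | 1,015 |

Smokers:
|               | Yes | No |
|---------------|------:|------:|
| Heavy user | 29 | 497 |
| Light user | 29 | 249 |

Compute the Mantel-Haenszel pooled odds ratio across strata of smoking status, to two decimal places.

0.19

OR_MH = Σ(aᵢdᵢ/nᵢ) / Σ(bᵢcᵢ/nᵢ), where nᵢ is the stratum total.
Stratum 1 (Non-smokers): n = 4203; a·d/n = 344·1015/4203 = 83.0740; b·c/n = 1699·1145/4203 = 462.8492
Stratum 2 (Smokers): n = 804; a·d/n = 29·249/804 = 8.9813; b·c/n = 497·29/804 = 17.9266
OR_MH = (83.0740 + 8.9813) / (462.8492 + 17.9266) = 92.0553 / 480.7758 = 0.19147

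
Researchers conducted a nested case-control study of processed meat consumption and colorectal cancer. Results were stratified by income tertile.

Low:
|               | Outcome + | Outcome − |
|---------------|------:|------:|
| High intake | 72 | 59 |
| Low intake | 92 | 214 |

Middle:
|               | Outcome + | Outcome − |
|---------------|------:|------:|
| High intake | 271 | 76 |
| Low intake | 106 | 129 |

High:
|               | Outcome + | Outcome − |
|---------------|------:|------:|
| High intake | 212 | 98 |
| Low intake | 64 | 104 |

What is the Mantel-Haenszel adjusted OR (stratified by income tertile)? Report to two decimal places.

3.59

OR_MH = Σ(aᵢdᵢ/nᵢ) / Σ(bᵢcᵢ/nᵢ), where nᵢ is the stratum total.
Stratum 1 (Low): n = 437; a·d/n = 72·214/437 = 35.2586; b·c/n = 59·92/437 = 12.4211
Stratum 2 (Middle): n = 582; a·d/n = 271·129/582 = 60.0670; b·c/n = 76·106/582 = 13.8419
Stratum 3 (High): n = 478; a·d/n = 212·104/478 = 46.1255; b·c/n = 98·64/478 = 13.1213
OR_MH = (35.2586 + 60.0670 + 46.1255) / (12.4211 + 13.8419 + 13.1213) = 141.4511 / 39.3843 = 3.59156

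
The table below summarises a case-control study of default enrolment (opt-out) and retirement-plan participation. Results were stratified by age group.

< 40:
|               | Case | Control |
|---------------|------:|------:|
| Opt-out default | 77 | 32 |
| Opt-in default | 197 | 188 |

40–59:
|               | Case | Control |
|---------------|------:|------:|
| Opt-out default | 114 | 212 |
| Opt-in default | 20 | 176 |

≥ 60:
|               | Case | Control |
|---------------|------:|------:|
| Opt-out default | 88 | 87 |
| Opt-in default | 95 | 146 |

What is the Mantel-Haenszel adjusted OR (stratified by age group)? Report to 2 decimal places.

OR_MH = Σ(aᵢdᵢ/nᵢ) / Σ(bᵢcᵢ/nᵢ), where nᵢ is the stratum total.
Stratum 1 (< 40): n = 494; a·d/n = 77·188/494 = 29.3036; b·c/n = 32·197/494 = 12.7611
Stratum 2 (40–59): n = 522; a·d/n = 114·176/522 = 38.4368; b·c/n = 212·20/522 = 8.1226
Stratum 3 (≥ 60): n = 416; a·d/n = 88·146/416 = 30.8846; b·c/n = 87·95/416 = 19.8678
OR_MH = (29.3036 + 38.4368 + 30.8846) / (12.7611 + 8.1226 + 19.8678) = 98.6250 / 40.7515 = 2.42016

2.42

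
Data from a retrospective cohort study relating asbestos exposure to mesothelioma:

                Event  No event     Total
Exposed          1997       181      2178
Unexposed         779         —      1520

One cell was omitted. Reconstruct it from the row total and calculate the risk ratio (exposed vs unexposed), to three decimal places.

1.789

The missing cell is in the unexposed row: 1520 − 779 = 741.
So a = 1997, b = 181, c = 779, d = 741.
RR = [a/(a+b)] / [c/(c+d)] = (1997/2178) / (779/1520) = 0.91690/0.51250 = 1.78907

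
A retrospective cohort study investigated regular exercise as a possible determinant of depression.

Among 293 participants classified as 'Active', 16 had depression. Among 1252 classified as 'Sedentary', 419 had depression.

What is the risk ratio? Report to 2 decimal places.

0.16

From the description: a = 16, b = 277, c = 419, d = 833.
Risk in exposed = 16/293 = 0.05461; risk in unexposed = 419/1252 = 0.33466.
RR = 0.05461 / 0.33466 = 0.16317
The risk is 84% lower among the exposed than among the unexposed.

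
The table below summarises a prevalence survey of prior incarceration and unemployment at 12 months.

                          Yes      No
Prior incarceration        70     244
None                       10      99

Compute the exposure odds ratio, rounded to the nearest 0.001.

Cells: a = 70, b = 244, c = 10, d = 99.
OR = (a·d)/(b·c) = (70 × 99) / (244 × 10) = 6930 / 2440 = 2.84016
The odds of unemployment at 12 months are about 2.84 times as high in the prior incarceration group.

2.840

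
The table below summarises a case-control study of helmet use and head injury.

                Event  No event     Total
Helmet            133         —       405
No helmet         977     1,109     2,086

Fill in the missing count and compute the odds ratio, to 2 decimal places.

The missing cell is in the exposed row: 405 − 133 = 272.
So a = 133, b = 272, c = 977, d = 1109.
OR = (a·d)/(b·c) = (133 × 1109) / (272 × 977) = 147497 / 265744 = 0.55503

0.56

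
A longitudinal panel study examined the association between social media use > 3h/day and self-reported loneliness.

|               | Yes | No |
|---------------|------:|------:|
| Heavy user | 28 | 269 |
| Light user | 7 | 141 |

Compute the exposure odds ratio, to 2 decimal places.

2.10

Cells: a = 28, b = 269, c = 7, d = 141.
OR = (a·d)/(b·c) = (28 × 141) / (269 × 7) = 3948 / 1883 = 2.09665
The odds of self-reported loneliness are about 2.10 times as high in the heavy user group.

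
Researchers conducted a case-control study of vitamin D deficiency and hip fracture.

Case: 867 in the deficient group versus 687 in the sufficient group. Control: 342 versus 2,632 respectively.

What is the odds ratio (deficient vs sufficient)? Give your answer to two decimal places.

From the description: a = 867, b = 342, c = 687, d = 2632.
OR = (a·d)/(b·c) = (867 × 2632) / (342 × 687) = 2281944 / 234954 = 9.71230
The odds of hip fracture are about 9.71 times as high in the deficient group.

9.71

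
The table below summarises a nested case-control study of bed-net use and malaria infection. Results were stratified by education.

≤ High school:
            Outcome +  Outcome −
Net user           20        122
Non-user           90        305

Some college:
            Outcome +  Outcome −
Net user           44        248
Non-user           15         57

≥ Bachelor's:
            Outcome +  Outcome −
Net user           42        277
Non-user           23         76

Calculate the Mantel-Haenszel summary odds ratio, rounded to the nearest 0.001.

0.564

OR_MH = Σ(aᵢdᵢ/nᵢ) / Σ(bᵢcᵢ/nᵢ), where nᵢ is the stratum total.
Stratum 1 (≤ High school): n = 537; a·d/n = 20·305/537 = 11.3594; b·c/n = 122·90/537 = 20.4469
Stratum 2 (Some college): n = 364; a·d/n = 44·57/364 = 6.8901; b·c/n = 248·15/364 = 10.2198
Stratum 3 (≥ Bachelor's): n = 418; a·d/n = 42·76/418 = 7.6364; b·c/n = 277·23/418 = 15.2416
OR_MH = (11.3594 + 6.8901 + 7.6364) / (20.4469 + 10.2198 + 15.2416) = 25.8859 / 45.9083 = 0.56386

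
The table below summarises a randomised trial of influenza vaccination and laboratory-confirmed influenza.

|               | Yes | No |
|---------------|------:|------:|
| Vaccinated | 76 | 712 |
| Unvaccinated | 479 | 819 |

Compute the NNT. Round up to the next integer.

4

Risk in treated group = 76/788 = 0.09645; risk in control = 479/1298 = 0.36903.
Absolute risk reduction = 0.36903 − 0.09645 = 0.27258
NNT = 1 / ARR = 1 / 0.27258 = 3.669 → round up → 4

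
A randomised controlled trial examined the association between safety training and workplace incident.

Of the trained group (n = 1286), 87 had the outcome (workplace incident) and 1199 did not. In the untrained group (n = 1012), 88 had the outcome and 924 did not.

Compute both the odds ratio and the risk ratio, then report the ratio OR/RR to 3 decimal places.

0.979

From the description: a = 87, b = 1199, c = 88, d = 924.
OR = (87·924)/(1199·88) = 80388/105512 = 0.76188
Risk in exposed = 87/1286 = 0.06765; risk in unexposed = 88/1012 = 0.08696; RR = 0.77799
OR/RR = 0.76188 / 0.77799 = 0.97929
The outcome is rare in both groups, so OR ≈ RR (ratio near 1).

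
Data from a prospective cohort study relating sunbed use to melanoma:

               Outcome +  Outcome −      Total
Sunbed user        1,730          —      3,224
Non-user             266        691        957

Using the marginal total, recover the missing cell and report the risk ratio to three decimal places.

The missing cell is in the exposed row: 3224 − 1730 = 1494.
So a = 1730, b = 1494, c = 266, d = 691.
RR = [a/(a+b)] / [c/(c+d)] = (1730/3224) / (266/957) = 0.53660/0.27795 = 1.93055

1.931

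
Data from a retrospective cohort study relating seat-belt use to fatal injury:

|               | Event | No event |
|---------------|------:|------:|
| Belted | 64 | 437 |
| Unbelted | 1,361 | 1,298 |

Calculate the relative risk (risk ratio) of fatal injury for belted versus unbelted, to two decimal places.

Cells: a = 64, b = 437, c = 1361, d = 1298.
Risk in exposed = 64/501 = 0.12774; risk in unexposed = 1361/2659 = 0.51185.
RR = 0.12774 / 0.51185 = 0.24958
The risk is 75% lower among the exposed than among the unexposed.

0.25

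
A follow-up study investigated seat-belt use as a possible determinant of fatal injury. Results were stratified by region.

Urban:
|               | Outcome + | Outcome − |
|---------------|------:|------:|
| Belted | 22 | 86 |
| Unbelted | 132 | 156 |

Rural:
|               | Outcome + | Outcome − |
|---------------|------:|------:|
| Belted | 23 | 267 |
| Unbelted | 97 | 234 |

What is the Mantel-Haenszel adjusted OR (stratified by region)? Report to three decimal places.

OR_MH = Σ(aᵢdᵢ/nᵢ) / Σ(bᵢcᵢ/nᵢ), where nᵢ is the stratum total.
Stratum 1 (Urban): n = 396; a·d/n = 22·156/396 = 8.6667; b·c/n = 86·132/396 = 28.6667
Stratum 2 (Rural): n = 621; a·d/n = 23·234/621 = 8.6667; b·c/n = 267·97/621 = 41.7053
OR_MH = (8.6667 + 8.6667) / (28.6667 + 41.7053) = 17.3333 / 70.3720 = 0.24631

0.246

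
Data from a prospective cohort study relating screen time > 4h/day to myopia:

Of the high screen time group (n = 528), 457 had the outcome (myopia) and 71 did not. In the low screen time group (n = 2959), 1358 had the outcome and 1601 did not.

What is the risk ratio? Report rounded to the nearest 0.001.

1.886

From the description: a = 457, b = 71, c = 1358, d = 1601.
Risk in exposed = 457/528 = 0.86553; risk in unexposed = 1358/2959 = 0.45894.
RR = 0.86553 / 0.45894 = 1.88594
The risk among the exposed is 1.89 times that among the unexposed.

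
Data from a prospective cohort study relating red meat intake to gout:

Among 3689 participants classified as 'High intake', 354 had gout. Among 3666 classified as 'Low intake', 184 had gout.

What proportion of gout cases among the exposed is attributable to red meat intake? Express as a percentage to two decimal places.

From the description: a = 354, b = 3335, c = 184, d = 3482.
Risk in exposed = 354/3689 = 0.09596; risk in unexposed = 184/3666 = 0.05019.
RR = 0.09596/0.05019 = 1.91192
AR% = (RR − 1)/RR × 100 = (1.91192 − 1)/1.91192 × 100 = 47.6965%

47.70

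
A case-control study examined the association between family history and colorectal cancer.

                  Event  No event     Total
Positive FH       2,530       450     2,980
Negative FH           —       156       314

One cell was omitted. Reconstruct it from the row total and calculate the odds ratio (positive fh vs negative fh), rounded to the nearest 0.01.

The missing cell is in the unexposed row: 314 − 156 = 158.
So a = 2530, b = 450, c = 158, d = 156.
OR = (a·d)/(b·c) = (2530 × 156) / (450 × 158) = 394680 / 71100 = 5.55105

5.55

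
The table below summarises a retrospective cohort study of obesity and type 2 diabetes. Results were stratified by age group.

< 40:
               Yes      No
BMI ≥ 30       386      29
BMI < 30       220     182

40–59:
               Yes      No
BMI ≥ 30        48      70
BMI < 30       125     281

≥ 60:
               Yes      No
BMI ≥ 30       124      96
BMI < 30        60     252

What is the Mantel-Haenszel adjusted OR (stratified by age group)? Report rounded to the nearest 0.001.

4.824

OR_MH = Σ(aᵢdᵢ/nᵢ) / Σ(bᵢcᵢ/nᵢ), where nᵢ is the stratum total.
Stratum 1 (< 40): n = 817; a·d/n = 386·182/817 = 85.9878; b·c/n = 29·220/817 = 7.8091
Stratum 2 (40–59): n = 524; a·d/n = 48·281/524 = 25.7405; b·c/n = 70·125/524 = 16.6985
Stratum 3 (≥ 60): n = 532; a·d/n = 124·252/532 = 58.7368; b·c/n = 96·60/532 = 10.8271
OR_MH = (85.9878 + 25.7405 + 58.7368) / (7.8091 + 16.6985 + 10.8271) = 170.4651 / 35.3346 = 4.82431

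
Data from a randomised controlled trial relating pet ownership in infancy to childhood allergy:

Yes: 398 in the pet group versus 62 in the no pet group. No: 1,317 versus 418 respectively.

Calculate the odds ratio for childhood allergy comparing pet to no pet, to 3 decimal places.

2.037

From the description: a = 398, b = 1317, c = 62, d = 418.
OR = (a·d)/(b·c) = (398 × 418) / (1317 × 62) = 166364 / 81654 = 2.03743
The odds of childhood allergy are about 2.04 times as high in the pet group.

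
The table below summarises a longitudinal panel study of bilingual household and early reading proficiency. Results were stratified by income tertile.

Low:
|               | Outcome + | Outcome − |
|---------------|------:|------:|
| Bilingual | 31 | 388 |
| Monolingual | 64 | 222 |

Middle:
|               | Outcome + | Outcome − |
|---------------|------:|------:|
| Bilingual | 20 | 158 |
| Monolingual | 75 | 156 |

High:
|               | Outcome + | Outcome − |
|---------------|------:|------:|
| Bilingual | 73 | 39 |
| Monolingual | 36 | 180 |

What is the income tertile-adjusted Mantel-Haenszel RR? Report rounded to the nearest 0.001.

0.867

RR_MH = Σ(aᵢ·n₀ᵢ/nᵢ) / Σ(cᵢ·n₁ᵢ/nᵢ), with n₁ᵢ = aᵢ+bᵢ (exposed), n₀ᵢ = cᵢ+dᵢ (unexposed), nᵢ = n₁ᵢ+n₀ᵢ.
Stratum 1 (Low): n₁ = 419, n₀ = 286, n = 705; a·n₀/n = 31·286/705 = 12.5759; c·n₁/n = 64·419/705 = 38.0369
Stratum 2 (Middle): n₁ = 178, n₀ = 231, n = 409; a·n₀/n = 20·231/409 = 11.2958; c·n₁/n = 75·178/409 = 32.6406
Stratum 3 (High): n₁ = 112, n₀ = 216, n = 328; a·n₀/n = 73·216/328 = 48.0732; c·n₁/n = 36·112/328 = 12.2927
RR_MH = (12.5759 + 11.2958 + 48.0732) / (38.0369 + 32.6406 + 12.2927) = 71.9449 / 82.9701 = 0.86712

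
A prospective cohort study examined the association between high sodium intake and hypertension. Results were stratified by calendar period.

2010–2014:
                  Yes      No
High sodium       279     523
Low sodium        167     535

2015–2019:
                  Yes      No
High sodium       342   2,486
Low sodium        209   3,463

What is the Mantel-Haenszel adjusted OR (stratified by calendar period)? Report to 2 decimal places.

OR_MH = Σ(aᵢdᵢ/nᵢ) / Σ(bᵢcᵢ/nᵢ), where nᵢ is the stratum total.
Stratum 1 (2010–2014): n = 1504; a·d/n = 279·535/1504 = 99.2453; b·c/n = 523·167/1504 = 58.0725
Stratum 2 (2015–2019): n = 6500; a·d/n = 342·3463/6500 = 182.2071; b·c/n = 2486·209/6500 = 79.9345
OR_MH = (99.2453 + 182.2071) / (58.0725 + 79.9345) = 281.4524 / 138.0069 = 2.03941

2.04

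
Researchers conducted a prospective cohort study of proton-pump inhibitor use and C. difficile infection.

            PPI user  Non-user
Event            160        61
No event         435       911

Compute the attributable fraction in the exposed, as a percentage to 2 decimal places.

Reading the table with exposure as columns: a = 160 (PPI user, case), b = 435 (PPI user, non-case), c = 61 (Non-user, case), d = 911.
Risk in exposed = 160/595 = 0.26891; risk in unexposed = 61/972 = 0.06276.
RR = 0.26891/0.06276 = 4.28489
AR% = (RR − 1)/RR × 100 = (4.28489 − 1)/4.28489 × 100 = 76.6622%

76.66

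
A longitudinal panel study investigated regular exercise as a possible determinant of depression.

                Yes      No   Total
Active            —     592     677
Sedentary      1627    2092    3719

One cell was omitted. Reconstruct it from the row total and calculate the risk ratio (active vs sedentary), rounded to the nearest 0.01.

The missing cell is in the exposed row: 677 − 592 = 85.
So a = 85, b = 592, c = 1627, d = 2092.
RR = [a/(a+b)] / [c/(c+d)] = (85/677) / (1627/3719) = 0.12555/0.43748 = 0.28699

0.29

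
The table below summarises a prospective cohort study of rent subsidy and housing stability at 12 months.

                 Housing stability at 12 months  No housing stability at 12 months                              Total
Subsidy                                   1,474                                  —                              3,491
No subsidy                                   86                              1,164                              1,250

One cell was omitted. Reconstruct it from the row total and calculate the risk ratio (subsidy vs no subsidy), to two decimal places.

The missing cell is in the exposed row: 3491 − 1474 = 2017.
So a = 1474, b = 2017, c = 86, d = 1164.
RR = [a/(a+b)] / [c/(c+d)] = (1474/3491) / (86/1250) = 0.42223/0.06880 = 6.13704

6.14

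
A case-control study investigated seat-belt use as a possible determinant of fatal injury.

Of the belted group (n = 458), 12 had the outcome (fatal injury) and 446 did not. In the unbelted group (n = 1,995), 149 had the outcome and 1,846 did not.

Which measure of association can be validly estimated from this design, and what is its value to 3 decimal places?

0.333

From the description: a = 12, b = 446, c = 149, d = 1846.
This is a case-control study: participants were sampled on outcome status, so risks in the source population cannot be estimated directly — relative risk is not valid here. The odds ratio is the appropriate measure.
OR = (a·d)/(b·c) = (12 × 1846) / (446 × 149) = 22152 / 66454 = 0.33334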